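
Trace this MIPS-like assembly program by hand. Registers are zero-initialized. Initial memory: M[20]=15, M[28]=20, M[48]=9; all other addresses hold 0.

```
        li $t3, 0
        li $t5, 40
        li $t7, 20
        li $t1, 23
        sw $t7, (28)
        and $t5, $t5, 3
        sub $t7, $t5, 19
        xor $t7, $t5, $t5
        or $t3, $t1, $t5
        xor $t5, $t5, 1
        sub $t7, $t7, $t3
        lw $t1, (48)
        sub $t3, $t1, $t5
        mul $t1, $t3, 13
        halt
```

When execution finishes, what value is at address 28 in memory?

20

$t3=0
$t5=40
$t7=20
$t1=23
sw $t7, (28) → M[28]=20
$t5=40&3=0
$t7=0-19=-19
$t7=0^0=0
$t3=23|0=23
$t5=0^1=1
$t7=0-23=-23
$t1=M[48]=9
$t3=9-1=8
$t1=8*13=104
halt.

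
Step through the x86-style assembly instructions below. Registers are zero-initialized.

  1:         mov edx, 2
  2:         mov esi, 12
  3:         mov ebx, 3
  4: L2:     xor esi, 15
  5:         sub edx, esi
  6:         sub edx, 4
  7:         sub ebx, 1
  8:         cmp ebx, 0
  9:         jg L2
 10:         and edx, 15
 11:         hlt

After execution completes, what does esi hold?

3

mov edx, 2 → edx=2
mov esi, 12 → esi=12
mov ebx, 3 → ebx=3
xor esi, 15 → esi=12^15=3
sub edx, esi → edx=2-3=-1
sub edx, 4 → edx=(-1)-4=-5
sub ebx, 1 → ebx=3-1=2
cmp ebx, 0  (cmp 2,0)
jg L2: taken
xor esi, 15 → esi=3^15=12
sub edx, esi → edx=(-5)-12=-17
sub edx, 4 → edx=(-17)-4=-21
sub ebx, 1 → ebx=2-1=1
cmp ebx, 0  (cmp 1,0)
jg L2: taken
xor esi, 15 → esi=12^15=3
sub edx, esi → edx=(-21)-3=-24
sub edx, 4 → edx=(-24)-4=-28
sub ebx, 1 → ebx=1-1=0
cmp ebx, 0  (cmp 0,0)
jg L2: not taken
and edx, 15 → edx=(-28)&15=4
halt.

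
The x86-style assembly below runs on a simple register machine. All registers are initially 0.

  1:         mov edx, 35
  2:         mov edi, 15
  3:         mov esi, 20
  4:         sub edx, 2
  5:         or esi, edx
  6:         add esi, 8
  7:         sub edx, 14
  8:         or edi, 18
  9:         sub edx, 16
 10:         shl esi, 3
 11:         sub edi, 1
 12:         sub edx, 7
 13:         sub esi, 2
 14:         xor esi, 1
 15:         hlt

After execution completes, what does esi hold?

edx=35
edi=15
esi=20
edx=35-2=33
esi=20|33=53
esi=53+8=61
edx=33-14=19
edi=15|18=31
edx=19-16=3
esi=61<<3=488
edi=31-1=30
edx=3-7=-4
esi=488-2=486
esi=486^1=487
halt.

487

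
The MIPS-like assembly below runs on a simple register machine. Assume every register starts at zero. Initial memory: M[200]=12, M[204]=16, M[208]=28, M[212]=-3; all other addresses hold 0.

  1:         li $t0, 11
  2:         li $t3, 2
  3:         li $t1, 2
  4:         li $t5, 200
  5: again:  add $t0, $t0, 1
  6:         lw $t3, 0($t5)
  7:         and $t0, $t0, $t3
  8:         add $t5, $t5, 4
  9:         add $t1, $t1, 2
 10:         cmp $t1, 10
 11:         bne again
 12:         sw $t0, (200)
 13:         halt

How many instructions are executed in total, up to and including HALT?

after li $t0, 11: $t0=11
after li $t3, 2: $t3=2
after li $t1, 2: $t1=2
after li $t5, 200: $t5=200
after add $t0, $t0, 1: $t0=11+1=12
after lw $t3, 0($t5): $t3=M[200]=12
after and $t0, $t0, $t3: $t0=12&12=12
after add $t5, $t5, 4: $t5=200+4=204
after add $t1, $t1, 2: $t1=2+2=4
cmp $t1, 10  (cmp 4,10)
bne again: taken
after add $t0, $t0, 1: $t0=12+1=13
after lw $t3, 0($t5): $t3=M[204]=16
after and $t0, $t0, $t3: $t0=13&16=0
after add $t5, $t5, 4: $t5=204+4=208
after add $t1, $t1, 2: $t1=4+2=6
cmp $t1, 10  (cmp 6,10)
bne again: taken
after add $t0, $t0, 1: $t0=0+1=1
after lw $t3, 0($t5): $t3=M[208]=28
after and $t0, $t0, $t3: $t0=1&28=0
after add $t5, $t5, 4: $t5=208+4=212
after add $t1, $t1, 2: $t1=6+2=8
cmp $t1, 10  (cmp 8,10)
bne again: taken
after add $t0, $t0, 1: $t0=0+1=1
after lw $t3, 0($t5): $t3=M[212]=-3
after and $t0, $t0, $t3: $t0=1&(-3)=1
after add $t5, $t5, 4: $t5=212+4=216
after add $t1, $t1, 2: $t1=8+2=10
cmp $t1, 10  (cmp 10,10)
bne again: not taken
sw $t0, (200) → M[200]=1
halt.
Total executed instructions: 34.

34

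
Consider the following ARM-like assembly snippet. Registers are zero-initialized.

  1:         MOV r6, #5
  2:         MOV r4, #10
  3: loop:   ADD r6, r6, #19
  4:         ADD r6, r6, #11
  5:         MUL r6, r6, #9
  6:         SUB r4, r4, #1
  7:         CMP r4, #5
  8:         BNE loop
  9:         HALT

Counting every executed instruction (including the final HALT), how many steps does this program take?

after MOV r6, #5: r6=5
after MOV r4, #10: r4=10
after ADD r6, r6, #19: r6=5+19=24
after ADD r6, r6, #11: r6=24+11=35
after MUL r6, r6, #9: r6=35*9=315
after SUB r4, r4, #1: r4=10-1=9
CMP r4, #5  (cmp 9,5)
BNE loop: taken
after ADD r6, r6, #19: r6=315+19=334
after ADD r6, r6, #11: r6=334+11=345
after MUL r6, r6, #9: r6=345*9=3105
after SUB r4, r4, #1: r4=9-1=8
CMP r4, #5  (cmp 8,5)
BNE loop: taken
after ADD r6, r6, #19: r6=3105+19=3124
after ADD r6, r6, #11: r6=3124+11=3135
after MUL r6, r6, #9: r6=3135*9=28215
after SUB r4, r4, #1: r4=8-1=7
CMP r4, #5  (cmp 7,5)
BNE loop: taken
after ADD r6, r6, #19: r6=28215+19=28234
after ADD r6, r6, #11: r6=28234+11=28245
after MUL r6, r6, #9: r6=28245*9=254205
after SUB r4, r4, #1: r4=7-1=6
CMP r4, #5  (cmp 6,5)
BNE loop: taken
after ADD r6, r6, #19: r6=254205+19=254224
after ADD r6, r6, #11: r6=254224+11=254235
after MUL r6, r6, #9: r6=254235*9=2288115
after SUB r4, r4, #1: r4=6-1=5
CMP r4, #5  (cmp 5,5)
BNE loop: not taken
halt.
Total executed instructions: 33.

33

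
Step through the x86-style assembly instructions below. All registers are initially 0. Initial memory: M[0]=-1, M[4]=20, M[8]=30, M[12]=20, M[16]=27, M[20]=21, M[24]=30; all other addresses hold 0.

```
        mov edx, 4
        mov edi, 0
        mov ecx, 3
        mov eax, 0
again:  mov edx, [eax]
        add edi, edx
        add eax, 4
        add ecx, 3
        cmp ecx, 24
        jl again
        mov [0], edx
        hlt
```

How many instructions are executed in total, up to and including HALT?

48

after mov edx, 4: edx=4
after mov edi, 0: edi=0
after mov ecx, 3: ecx=3
after mov eax, 0: eax=0
after mov edx, [eax]: edx=M[0]=-1
after add edi, edx: edi=0+(-1)=-1
after add eax, 4: eax=0+4=4
after add ecx, 3: ecx=3+3=6
cmp ecx, 24  (cmp 6,24)
jl again: taken
after mov edx, [eax]: edx=M[4]=20
after add edi, edx: edi=(-1)+20=19
after add eax, 4: eax=4+4=8
after add ecx, 3: ecx=6+3=9
cmp ecx, 24  (cmp 9,24)
jl again: taken
after mov edx, [eax]: edx=M[8]=30
after add edi, edx: edi=19+30=49
after add eax, 4: eax=8+4=12
after add ecx, 3: ecx=9+3=12
cmp ecx, 24  (cmp 12,24)
jl again: taken
after mov edx, [eax]: edx=M[12]=20
after add edi, edx: edi=49+20=69
after add eax, 4: eax=12+4=16
after add ecx, 3: ecx=12+3=15
cmp ecx, 24  (cmp 15,24)
jl again: taken
after mov edx, [eax]: edx=M[16]=27
after add edi, edx: edi=69+27=96
after add eax, 4: eax=16+4=20
after add ecx, 3: ecx=15+3=18
cmp ecx, 24  (cmp 18,24)
jl again: taken
after mov edx, [eax]: edx=M[20]=21
after add edi, edx: edi=96+21=117
after add eax, 4: eax=20+4=24
after add ecx, 3: ecx=18+3=21
cmp ecx, 24  (cmp 21,24)
jl again: taken
after mov edx, [eax]: edx=M[24]=30
after add edi, edx: edi=117+30=147
after add eax, 4: eax=24+4=28
after add ecx, 3: ecx=21+3=24
cmp ecx, 24  (cmp 24,24)
jl again: not taken
mov [0], edx → M[0]=30
halt.
Total executed instructions: 48.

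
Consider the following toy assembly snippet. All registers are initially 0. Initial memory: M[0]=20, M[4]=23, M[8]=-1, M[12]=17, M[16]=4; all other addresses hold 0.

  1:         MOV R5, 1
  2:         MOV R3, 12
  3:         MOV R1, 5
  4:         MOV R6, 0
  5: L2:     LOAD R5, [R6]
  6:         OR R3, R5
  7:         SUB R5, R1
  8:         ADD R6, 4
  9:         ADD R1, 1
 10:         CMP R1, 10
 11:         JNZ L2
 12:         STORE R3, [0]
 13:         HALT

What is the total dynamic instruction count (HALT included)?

after MOV R5, 1: R5=1
after MOV R3, 12: R3=12
after MOV R1, 5: R1=5
after MOV R6, 0: R6=0
after LOAD R5, [R6]: R5=M[0]=20
after OR R3, R5: R3=12|20=28
after SUB R5, R1: R5=20-5=15
after ADD R6, 4: R6=0+4=4
after ADD R1, 1: R1=5+1=6
CMP R1, 10  (cmp 6,10)
JNZ L2: taken
after LOAD R5, [R6]: R5=M[4]=23
after OR R3, R5: R3=28|23=31
after SUB R5, R1: R5=23-6=17
after ADD R6, 4: R6=4+4=8
after ADD R1, 1: R1=6+1=7
CMP R1, 10  (cmp 7,10)
JNZ L2: taken
after LOAD R5, [R6]: R5=M[8]=-1
after OR R3, R5: R3=31|(-1)=-1
after SUB R5, R1: R5=(-1)-7=-8
after ADD R6, 4: R6=8+4=12
after ADD R1, 1: R1=7+1=8
CMP R1, 10  (cmp 8,10)
JNZ L2: taken
after LOAD R5, [R6]: R5=M[12]=17
after OR R3, R5: R3=(-1)|17=-1
after SUB R5, R1: R5=17-8=9
after ADD R6, 4: R6=12+4=16
after ADD R1, 1: R1=8+1=9
CMP R1, 10  (cmp 9,10)
JNZ L2: taken
after LOAD R5, [R6]: R5=M[16]=4
after OR R3, R5: R3=(-1)|4=-1
after SUB R5, R1: R5=4-9=-5
after ADD R6, 4: R6=16+4=20
after ADD R1, 1: R1=9+1=10
CMP R1, 10  (cmp 10,10)
JNZ L2: not taken
STORE R3, [0] → M[0]=-1
halt.
Total executed instructions: 41.

41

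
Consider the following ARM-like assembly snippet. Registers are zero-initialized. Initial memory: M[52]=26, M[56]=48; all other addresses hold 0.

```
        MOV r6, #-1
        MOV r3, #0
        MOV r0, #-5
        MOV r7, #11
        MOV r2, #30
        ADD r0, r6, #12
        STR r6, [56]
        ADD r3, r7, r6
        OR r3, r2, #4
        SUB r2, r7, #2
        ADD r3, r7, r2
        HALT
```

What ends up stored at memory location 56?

MOV r6, #-1 → r6=-1
MOV r3, #0 → r3=0
MOV r0, #-5 → r0=-5
MOV r7, #11 → r7=11
MOV r2, #30 → r2=30
ADD r0, r6, #12 → r0=(-1)+12=11
STR r6, [56] → M[56]=-1
ADD r3, r7, r6 → r3=11+(-1)=10
OR r3, r2, #4 → r3=30|4=30
SUB r2, r7, #2 → r2=11-2=9
ADD r3, r7, r2 → r3=11+9=20
halt.

-1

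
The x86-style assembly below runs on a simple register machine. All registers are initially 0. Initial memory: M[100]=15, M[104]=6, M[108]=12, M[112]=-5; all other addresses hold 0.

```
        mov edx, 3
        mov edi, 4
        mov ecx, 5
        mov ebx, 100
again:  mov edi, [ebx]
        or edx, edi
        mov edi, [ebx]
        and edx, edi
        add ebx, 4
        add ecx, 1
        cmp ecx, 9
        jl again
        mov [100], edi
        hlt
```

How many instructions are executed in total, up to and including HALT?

mov edx, 3 → edx=3
mov edi, 4 → edi=4
mov ecx, 5 → ecx=5
mov ebx, 100 → ebx=100
mov edi, [ebx] → edi=M[100]=15
or edx, edi → edx=3|15=15
mov edi, [ebx] → edi=M[100]=15
and edx, edi → edx=15&15=15
add ebx, 4 → ebx=100+4=104
add ecx, 1 → ecx=5+1=6
cmp ecx, 9  (cmp 6,9)
jl again: taken
mov edi, [ebx] → edi=M[104]=6
or edx, edi → edx=15|6=15
mov edi, [ebx] → edi=M[104]=6
and edx, edi → edx=15&6=6
add ebx, 4 → ebx=104+4=108
add ecx, 1 → ecx=6+1=7
cmp ecx, 9  (cmp 7,9)
jl again: taken
mov edi, [ebx] → edi=M[108]=12
or edx, edi → edx=6|12=14
mov edi, [ebx] → edi=M[108]=12
and edx, edi → edx=14&12=12
add ebx, 4 → ebx=108+4=112
add ecx, 1 → ecx=7+1=8
cmp ecx, 9  (cmp 8,9)
jl again: taken
mov edi, [ebx] → edi=M[112]=-5
or edx, edi → edx=12|(-5)=-1
mov edi, [ebx] → edi=M[112]=-5
and edx, edi → edx=(-1)&(-5)=-5
add ebx, 4 → ebx=112+4=116
add ecx, 1 → ecx=8+1=9
cmp ecx, 9  (cmp 9,9)
jl again: not taken
mov [100], edi → M[100]=-5
halt.
Total executed instructions: 38.

38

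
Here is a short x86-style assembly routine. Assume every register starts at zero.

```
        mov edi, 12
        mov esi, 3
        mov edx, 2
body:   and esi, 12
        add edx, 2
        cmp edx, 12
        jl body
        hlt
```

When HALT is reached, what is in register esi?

edi=12
esi=3
edx=2
esi=3&12=0
edx=2+2=4
cmp edx, 12  (cmp 4,12)
jl body: taken
esi=0&12=0
edx=4+2=6
cmp edx, 12  (cmp 6,12)
jl body: taken
esi=0&12=0
edx=6+2=8
cmp edx, 12  (cmp 8,12)
jl body: taken
esi=0&12=0
edx=8+2=10
cmp edx, 12  (cmp 10,12)
jl body: taken
esi=0&12=0
edx=10+2=12
cmp edx, 12  (cmp 12,12)
jl body: not taken
halt.

0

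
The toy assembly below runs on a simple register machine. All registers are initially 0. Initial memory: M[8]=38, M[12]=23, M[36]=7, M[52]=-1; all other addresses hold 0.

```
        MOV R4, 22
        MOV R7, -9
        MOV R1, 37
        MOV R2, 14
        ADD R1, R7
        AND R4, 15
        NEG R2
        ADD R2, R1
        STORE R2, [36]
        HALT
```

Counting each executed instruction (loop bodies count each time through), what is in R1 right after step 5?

28

R4=22
R7=-9
R1=37
R2=14
R1=37+(-9)=28
After step 5: R1 = 28.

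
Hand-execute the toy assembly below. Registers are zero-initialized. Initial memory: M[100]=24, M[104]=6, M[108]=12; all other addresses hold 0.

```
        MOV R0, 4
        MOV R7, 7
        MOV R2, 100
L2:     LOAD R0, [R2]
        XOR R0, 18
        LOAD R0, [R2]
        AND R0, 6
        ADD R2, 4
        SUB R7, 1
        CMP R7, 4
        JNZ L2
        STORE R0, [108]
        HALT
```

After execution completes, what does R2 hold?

112

MOV R0, 4 → R0=4
MOV R7, 7 → R7=7
MOV R2, 100 → R2=100
LOAD R0, [R2] → R0=M[100]=24
XOR R0, 18 → R0=24^18=10
LOAD R0, [R2] → R0=M[100]=24
AND R0, 6 → R0=24&6=0
ADD R2, 4 → R2=100+4=104
SUB R7, 1 → R7=7-1=6
CMP R7, 4  (cmp 6,4)
JNZ L2: taken
LOAD R0, [R2] → R0=M[104]=6
XOR R0, 18 → R0=6^18=20
LOAD R0, [R2] → R0=M[104]=6
AND R0, 6 → R0=6&6=6
ADD R2, 4 → R2=104+4=108
SUB R7, 1 → R7=6-1=5
CMP R7, 4  (cmp 5,4)
JNZ L2: taken
LOAD R0, [R2] → R0=M[108]=12
XOR R0, 18 → R0=12^18=30
LOAD R0, [R2] → R0=M[108]=12
AND R0, 6 → R0=12&6=4
ADD R2, 4 → R2=108+4=112
SUB R7, 1 → R7=5-1=4
CMP R7, 4  (cmp 4,4)
JNZ L2: not taken
STORE R0, [108] → M[108]=4
halt.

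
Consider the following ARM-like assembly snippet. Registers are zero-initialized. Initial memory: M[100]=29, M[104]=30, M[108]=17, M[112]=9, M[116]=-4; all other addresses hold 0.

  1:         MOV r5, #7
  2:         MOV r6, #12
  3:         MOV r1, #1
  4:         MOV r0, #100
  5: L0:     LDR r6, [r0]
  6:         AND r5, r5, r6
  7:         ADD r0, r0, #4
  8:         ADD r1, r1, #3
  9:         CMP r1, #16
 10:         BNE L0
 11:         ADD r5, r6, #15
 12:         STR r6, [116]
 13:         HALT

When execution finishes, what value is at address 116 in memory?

after MOV r5, #7: r5=7
after MOV r6, #12: r6=12
after MOV r1, #1: r1=1
after MOV r0, #100: r0=100
after LDR r6, [r0]: r6=M[100]=29
after AND r5, r5, r6: r5=7&29=5
after ADD r0, r0, #4: r0=100+4=104
after ADD r1, r1, #3: r1=1+3=4
CMP r1, #16  (cmp 4,16)
BNE L0: taken
after LDR r6, [r0]: r6=M[104]=30
after AND r5, r5, r6: r5=5&30=4
after ADD r0, r0, #4: r0=104+4=108
after ADD r1, r1, #3: r1=4+3=7
CMP r1, #16  (cmp 7,16)
BNE L0: taken
after LDR r6, [r0]: r6=M[108]=17
after AND r5, r5, r6: r5=4&17=0
after ADD r0, r0, #4: r0=108+4=112
after ADD r1, r1, #3: r1=7+3=10
CMP r1, #16  (cmp 10,16)
BNE L0: taken
after LDR r6, [r0]: r6=M[112]=9
after AND r5, r5, r6: r5=0&9=0
after ADD r0, r0, #4: r0=112+4=116
after ADD r1, r1, #3: r1=10+3=13
CMP r1, #16  (cmp 13,16)
BNE L0: taken
after LDR r6, [r0]: r6=M[116]=-4
after AND r5, r5, r6: r5=0&(-4)=0
after ADD r0, r0, #4: r0=116+4=120
after ADD r1, r1, #3: r1=13+3=16
CMP r1, #16  (cmp 16,16)
BNE L0: not taken
after ADD r5, r6, #15: r5=(-4)+15=11
STR r6, [116] → M[116]=-4
halt.

-4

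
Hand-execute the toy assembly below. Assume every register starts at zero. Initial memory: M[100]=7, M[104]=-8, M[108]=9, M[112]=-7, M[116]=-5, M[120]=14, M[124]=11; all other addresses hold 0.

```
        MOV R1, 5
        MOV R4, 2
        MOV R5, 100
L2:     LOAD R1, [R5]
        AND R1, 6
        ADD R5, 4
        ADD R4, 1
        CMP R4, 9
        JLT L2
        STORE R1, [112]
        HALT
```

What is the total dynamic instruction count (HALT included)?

MOV R1, 5 → R1=5
MOV R4, 2 → R4=2
MOV R5, 100 → R5=100
LOAD R1, [R5] → R1=M[100]=7
AND R1, 6 → R1=7&6=6
ADD R5, 4 → R5=100+4=104
ADD R4, 1 → R4=2+1=3
CMP R4, 9  (cmp 3,9)
JLT L2: taken
LOAD R1, [R5] → R1=M[104]=-8
AND R1, 6 → R1=(-8)&6=0
ADD R5, 4 → R5=104+4=108
ADD R4, 1 → R4=3+1=4
CMP R4, 9  (cmp 4,9)
JLT L2: taken
LOAD R1, [R5] → R1=M[108]=9
AND R1, 6 → R1=9&6=0
ADD R5, 4 → R5=108+4=112
ADD R4, 1 → R4=4+1=5
CMP R4, 9  (cmp 5,9)
JLT L2: taken
LOAD R1, [R5] → R1=M[112]=-7
AND R1, 6 → R1=(-7)&6=0
ADD R5, 4 → R5=112+4=116
ADD R4, 1 → R4=5+1=6
CMP R4, 9  (cmp 6,9)
JLT L2: taken
LOAD R1, [R5] → R1=M[116]=-5
AND R1, 6 → R1=(-5)&6=2
ADD R5, 4 → R5=116+4=120
ADD R4, 1 → R4=6+1=7
CMP R4, 9  (cmp 7,9)
JLT L2: taken
LOAD R1, [R5] → R1=M[120]=14
AND R1, 6 → R1=14&6=6
ADD R5, 4 → R5=120+4=124
ADD R4, 1 → R4=7+1=8
CMP R4, 9  (cmp 8,9)
JLT L2: taken
LOAD R1, [R5] → R1=M[124]=11
AND R1, 6 → R1=11&6=2
ADD R5, 4 → R5=124+4=128
ADD R4, 1 → R4=8+1=9
CMP R4, 9  (cmp 9,9)
JLT L2: not taken
STORE R1, [112] → M[112]=2
halt.
Total executed instructions: 47.

47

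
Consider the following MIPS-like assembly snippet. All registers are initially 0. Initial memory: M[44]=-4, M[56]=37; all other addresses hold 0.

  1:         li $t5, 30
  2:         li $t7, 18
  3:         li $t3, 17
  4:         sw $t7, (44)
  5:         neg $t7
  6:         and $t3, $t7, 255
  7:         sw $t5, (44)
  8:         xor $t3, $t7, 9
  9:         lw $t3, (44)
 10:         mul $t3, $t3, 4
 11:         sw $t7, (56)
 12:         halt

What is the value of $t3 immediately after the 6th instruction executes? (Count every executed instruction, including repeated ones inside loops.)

li $t5, 30 → $t5=30
li $t7, 18 → $t7=18
li $t3, 17 → $t3=17
sw $t7, (44) → M[44]=18
neg $t7 → $t7=-(18)=-18
and $t3, $t7, 255 → $t3=(-18)&255=238
After step 6: $t3 = 238.

238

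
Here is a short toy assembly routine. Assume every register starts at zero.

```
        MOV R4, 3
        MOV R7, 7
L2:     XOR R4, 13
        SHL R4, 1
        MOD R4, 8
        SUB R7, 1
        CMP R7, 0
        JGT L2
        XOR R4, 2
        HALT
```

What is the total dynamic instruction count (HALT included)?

R4=3
R7=7
R4=3^13=14
R4=14<<1=28
R4=28%8=4
R7=7-1=6
CMP R7, 0  (cmp 6,0)
JGT L2: taken
R4=4^13=9
R4=9<<1=18
R4=18%8=2
R7=6-1=5
CMP R7, 0  (cmp 5,0)
JGT L2: taken
R4=2^13=15
R4=15<<1=30
R4=30%8=6
R7=5-1=4
CMP R7, 0  (cmp 4,0)
JGT L2: taken
R4=6^13=11
R4=11<<1=22
R4=22%8=6
R7=4-1=3
CMP R7, 0  (cmp 3,0)
JGT L2: taken
R4=6^13=11
R4=11<<1=22
R4=22%8=6
R7=3-1=2
CMP R7, 0  (cmp 2,0)
JGT L2: taken
R4=6^13=11
R4=11<<1=22
R4=22%8=6
R7=2-1=1
CMP R7, 0  (cmp 1,0)
JGT L2: taken
R4=6^13=11
R4=11<<1=22
R4=22%8=6
R7=1-1=0
CMP R7, 0  (cmp 0,0)
JGT L2: not taken
R4=6^2=4
halt.
Total executed instructions: 46.

46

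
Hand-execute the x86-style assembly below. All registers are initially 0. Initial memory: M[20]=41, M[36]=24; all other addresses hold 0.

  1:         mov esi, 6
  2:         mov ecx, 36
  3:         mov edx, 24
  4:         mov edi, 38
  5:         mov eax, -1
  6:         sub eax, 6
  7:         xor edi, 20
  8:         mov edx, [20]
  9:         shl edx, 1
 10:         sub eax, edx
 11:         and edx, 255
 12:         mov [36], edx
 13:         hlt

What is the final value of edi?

esi=6
ecx=36
edx=24
edi=38
eax=-1
eax=(-1)-6=-7
edi=38^20=50
edx=M[20]=41
edx=41<<1=82
eax=(-7)-82=-89
edx=82&255=82
mov [36], edx → M[36]=82
halt.

50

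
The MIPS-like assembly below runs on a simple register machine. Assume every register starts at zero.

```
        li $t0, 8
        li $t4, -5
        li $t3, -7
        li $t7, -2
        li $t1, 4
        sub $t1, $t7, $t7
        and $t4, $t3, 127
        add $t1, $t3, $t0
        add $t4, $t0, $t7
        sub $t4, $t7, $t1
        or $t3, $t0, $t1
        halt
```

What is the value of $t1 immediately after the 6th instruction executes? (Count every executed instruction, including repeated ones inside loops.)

$t0=8
$t4=-5
$t3=-7
$t7=-2
$t1=4
$t1=(-2)-(-2)=0
After step 6: $t1 = 0.

0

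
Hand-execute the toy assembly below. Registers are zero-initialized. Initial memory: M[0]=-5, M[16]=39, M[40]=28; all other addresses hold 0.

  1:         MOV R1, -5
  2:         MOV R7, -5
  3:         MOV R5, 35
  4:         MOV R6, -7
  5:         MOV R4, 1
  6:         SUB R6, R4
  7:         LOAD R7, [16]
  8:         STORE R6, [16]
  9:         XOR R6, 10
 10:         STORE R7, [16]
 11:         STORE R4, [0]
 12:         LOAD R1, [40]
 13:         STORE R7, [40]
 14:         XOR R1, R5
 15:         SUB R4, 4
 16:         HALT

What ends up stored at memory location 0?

after MOV R1, -5: R1=-5
after MOV R7, -5: R7=-5
after MOV R5, 35: R5=35
after MOV R6, -7: R6=-7
after MOV R4, 1: R4=1
after SUB R6, R4: R6=(-7)-1=-8
after LOAD R7, [16]: R7=M[16]=39
STORE R6, [16] → M[16]=-8
after XOR R6, 10: R6=(-8)^10=-14
STORE R7, [16] → M[16]=39
STORE R4, [0] → M[0]=1
after LOAD R1, [40]: R1=M[40]=28
STORE R7, [40] → M[40]=39
after XOR R1, R5: R1=28^35=63
after SUB R4, 4: R4=1-4=-3
halt.

1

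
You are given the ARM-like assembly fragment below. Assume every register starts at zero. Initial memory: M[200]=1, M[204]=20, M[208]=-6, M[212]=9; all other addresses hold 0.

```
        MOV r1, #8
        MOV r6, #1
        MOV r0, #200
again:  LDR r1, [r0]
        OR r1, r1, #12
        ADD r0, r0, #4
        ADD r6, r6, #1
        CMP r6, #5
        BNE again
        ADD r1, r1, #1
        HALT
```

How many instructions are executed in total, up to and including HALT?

after MOV r1, #8: r1=8
after MOV r6, #1: r6=1
after MOV r0, #200: r0=200
after LDR r1, [r0]: r1=M[200]=1
after OR r1, r1, #12: r1=1|12=13
after ADD r0, r0, #4: r0=200+4=204
after ADD r6, r6, #1: r6=1+1=2
CMP r6, #5  (cmp 2,5)
BNE again: taken
after LDR r1, [r0]: r1=M[204]=20
after OR r1, r1, #12: r1=20|12=28
after ADD r0, r0, #4: r0=204+4=208
after ADD r6, r6, #1: r6=2+1=3
CMP r6, #5  (cmp 3,5)
BNE again: taken
after LDR r1, [r0]: r1=M[208]=-6
after OR r1, r1, #12: r1=(-6)|12=-2
after ADD r0, r0, #4: r0=208+4=212
after ADD r6, r6, #1: r6=3+1=4
CMP r6, #5  (cmp 4,5)
BNE again: taken
after LDR r1, [r0]: r1=M[212]=9
after OR r1, r1, #12: r1=9|12=13
after ADD r0, r0, #4: r0=212+4=216
after ADD r6, r6, #1: r6=4+1=5
CMP r6, #5  (cmp 5,5)
BNE again: not taken
after ADD r1, r1, #1: r1=13+1=14
halt.
Total executed instructions: 29.

29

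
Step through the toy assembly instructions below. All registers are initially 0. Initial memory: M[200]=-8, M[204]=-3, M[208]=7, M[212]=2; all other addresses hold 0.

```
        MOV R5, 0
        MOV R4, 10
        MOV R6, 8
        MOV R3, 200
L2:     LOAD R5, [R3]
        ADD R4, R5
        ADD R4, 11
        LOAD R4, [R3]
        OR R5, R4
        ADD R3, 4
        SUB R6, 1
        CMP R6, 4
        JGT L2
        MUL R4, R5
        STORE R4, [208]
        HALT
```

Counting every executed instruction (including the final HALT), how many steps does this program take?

43

after MOV R5, 0: R5=0
after MOV R4, 10: R4=10
after MOV R6, 8: R6=8
after MOV R3, 200: R3=200
after LOAD R5, [R3]: R5=M[200]=-8
after ADD R4, R5: R4=10+(-8)=2
after ADD R4, 11: R4=2+11=13
after LOAD R4, [R3]: R4=M[200]=-8
after OR R5, R4: R5=(-8)|(-8)=-8
after ADD R3, 4: R3=200+4=204
after SUB R6, 1: R6=8-1=7
CMP R6, 4  (cmp 7,4)
JGT L2: taken
after LOAD R5, [R3]: R5=M[204]=-3
after ADD R4, R5: R4=(-8)+(-3)=-11
after ADD R4, 11: R4=(-11)+11=0
after LOAD R4, [R3]: R4=M[204]=-3
after OR R5, R4: R5=(-3)|(-3)=-3
after ADD R3, 4: R3=204+4=208
after SUB R6, 1: R6=7-1=6
CMP R6, 4  (cmp 6,4)
JGT L2: taken
after LOAD R5, [R3]: R5=M[208]=7
after ADD R4, R5: R4=(-3)+7=4
after ADD R4, 11: R4=4+11=15
after LOAD R4, [R3]: R4=M[208]=7
after OR R5, R4: R5=7|7=7
after ADD R3, 4: R3=208+4=212
after SUB R6, 1: R6=6-1=5
CMP R6, 4  (cmp 5,4)
JGT L2: taken
after LOAD R5, [R3]: R5=M[212]=2
after ADD R4, R5: R4=7+2=9
after ADD R4, 11: R4=9+11=20
after LOAD R4, [R3]: R4=M[212]=2
after OR R5, R4: R5=2|2=2
after ADD R3, 4: R3=212+4=216
after SUB R6, 1: R6=5-1=4
CMP R6, 4  (cmp 4,4)
JGT L2: not taken
after MUL R4, R5: R4=2*2=4
STORE R4, [208] → M[208]=4
halt.
Total executed instructions: 43.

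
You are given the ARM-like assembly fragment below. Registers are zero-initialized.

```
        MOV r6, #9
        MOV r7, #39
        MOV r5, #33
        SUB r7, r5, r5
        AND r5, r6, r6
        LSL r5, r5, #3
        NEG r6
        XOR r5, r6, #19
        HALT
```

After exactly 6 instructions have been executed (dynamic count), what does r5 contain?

72

after MOV r6, #9: r6=9
after MOV r7, #39: r7=39
after MOV r5, #33: r5=33
after SUB r7, r5, r5: r7=33-33=0
after AND r5, r6, r6: r5=9&9=9
after LSL r5, r5, #3: r5=9<<3=72
After step 6: r5 = 72.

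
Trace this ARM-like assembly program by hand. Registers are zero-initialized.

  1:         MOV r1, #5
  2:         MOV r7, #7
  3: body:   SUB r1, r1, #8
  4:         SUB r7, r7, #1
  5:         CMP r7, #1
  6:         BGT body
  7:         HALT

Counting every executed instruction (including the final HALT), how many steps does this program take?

after MOV r1, #5: r1=5
after MOV r7, #7: r7=7
after SUB r1, r1, #8: r1=5-8=-3
after SUB r7, r7, #1: r7=7-1=6
CMP r7, #1  (cmp 6,1)
BGT body: taken
after SUB r1, r1, #8: r1=(-3)-8=-11
after SUB r7, r7, #1: r7=6-1=5
CMP r7, #1  (cmp 5,1)
BGT body: taken
after SUB r1, r1, #8: r1=(-11)-8=-19
after SUB r7, r7, #1: r7=5-1=4
CMP r7, #1  (cmp 4,1)
BGT body: taken
after SUB r1, r1, #8: r1=(-19)-8=-27
after SUB r7, r7, #1: r7=4-1=3
CMP r7, #1  (cmp 3,1)
BGT body: taken
after SUB r1, r1, #8: r1=(-27)-8=-35
after SUB r7, r7, #1: r7=3-1=2
CMP r7, #1  (cmp 2,1)
BGT body: taken
after SUB r1, r1, #8: r1=(-35)-8=-43
after SUB r7, r7, #1: r7=2-1=1
CMP r7, #1  (cmp 1,1)
BGT body: not taken
halt.
Total executed instructions: 27.

27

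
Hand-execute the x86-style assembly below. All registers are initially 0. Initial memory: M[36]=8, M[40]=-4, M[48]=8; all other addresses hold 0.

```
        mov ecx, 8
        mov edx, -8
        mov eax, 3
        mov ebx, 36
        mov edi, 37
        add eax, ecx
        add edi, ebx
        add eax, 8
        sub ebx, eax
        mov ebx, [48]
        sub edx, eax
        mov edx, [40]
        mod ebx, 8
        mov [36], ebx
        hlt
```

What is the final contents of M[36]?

0

after mov ecx, 8: ecx=8
after mov edx, -8: edx=-8
after mov eax, 3: eax=3
after mov ebx, 36: ebx=36
after mov edi, 37: edi=37
after add eax, ecx: eax=3+8=11
after add edi, ebx: edi=37+36=73
after add eax, 8: eax=11+8=19
after sub ebx, eax: ebx=36-19=17
after mov ebx, [48]: ebx=M[48]=8
after sub edx, eax: edx=(-8)-19=-27
after mov edx, [40]: edx=M[40]=-4
after mod ebx, 8: ebx=8%8=0
mov [36], ebx → M[36]=0
halt.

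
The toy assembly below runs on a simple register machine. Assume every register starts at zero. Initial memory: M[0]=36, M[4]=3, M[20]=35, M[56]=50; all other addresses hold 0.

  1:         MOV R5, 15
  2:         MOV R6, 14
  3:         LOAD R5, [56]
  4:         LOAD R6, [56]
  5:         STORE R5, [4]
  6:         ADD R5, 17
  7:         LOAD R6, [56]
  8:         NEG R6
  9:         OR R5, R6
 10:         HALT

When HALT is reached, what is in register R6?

MOV R5, 15 → R5=15
MOV R6, 14 → R6=14
LOAD R5, [56] → R5=M[56]=50
LOAD R6, [56] → R6=M[56]=50
STORE R5, [4] → M[4]=50
ADD R5, 17 → R5=50+17=67
LOAD R6, [56] → R6=M[56]=50
NEG R6 → R6=-(50)=-50
OR R5, R6 → R5=67|(-50)=-49
halt.

-50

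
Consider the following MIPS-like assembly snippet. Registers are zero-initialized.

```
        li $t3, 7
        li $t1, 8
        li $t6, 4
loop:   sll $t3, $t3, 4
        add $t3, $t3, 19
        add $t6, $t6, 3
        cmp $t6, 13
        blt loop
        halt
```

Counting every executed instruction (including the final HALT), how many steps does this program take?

19

$t3=7
$t1=8
$t6=4
$t3=7<<4=112
$t3=112+19=131
$t6=4+3=7
cmp $t6, 13  (cmp 7,13)
blt loop: taken
$t3=131<<4=2096
$t3=2096+19=2115
$t6=7+3=10
cmp $t6, 13  (cmp 10,13)
blt loop: taken
$t3=2115<<4=33840
$t3=33840+19=33859
$t6=10+3=13
cmp $t6, 13  (cmp 13,13)
blt loop: not taken
halt.
Total executed instructions: 19.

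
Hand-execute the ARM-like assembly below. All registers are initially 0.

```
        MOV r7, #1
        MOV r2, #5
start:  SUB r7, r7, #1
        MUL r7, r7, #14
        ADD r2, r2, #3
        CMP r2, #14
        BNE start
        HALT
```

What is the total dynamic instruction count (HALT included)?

after MOV r7, #1: r7=1
after MOV r2, #5: r2=5
after SUB r7, r7, #1: r7=1-1=0
after MUL r7, r7, #14: r7=0*14=0
after ADD r2, r2, #3: r2=5+3=8
CMP r2, #14  (cmp 8,14)
BNE start: taken
after SUB r7, r7, #1: r7=0-1=-1
after MUL r7, r7, #14: r7=(-1)*14=-14
after ADD r2, r2, #3: r2=8+3=11
CMP r2, #14  (cmp 11,14)
BNE start: taken
after SUB r7, r7, #1: r7=(-14)-1=-15
after MUL r7, r7, #14: r7=(-15)*14=-210
after ADD r2, r2, #3: r2=11+3=14
CMP r2, #14  (cmp 14,14)
BNE start: not taken
halt.
Total executed instructions: 18.

18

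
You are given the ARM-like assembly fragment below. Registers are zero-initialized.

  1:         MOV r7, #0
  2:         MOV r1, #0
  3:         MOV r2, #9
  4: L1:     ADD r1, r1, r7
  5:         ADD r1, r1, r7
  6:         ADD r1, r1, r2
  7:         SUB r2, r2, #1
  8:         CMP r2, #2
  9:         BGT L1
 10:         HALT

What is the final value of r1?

after MOV r7, #0: r7=0
after MOV r1, #0: r1=0
after MOV r2, #9: r2=9
after ADD r1, r1, r7: r1=0+0=0
after ADD r1, r1, r7: r1=0+0=0
after ADD r1, r1, r2: r1=0+9=9
after SUB r2, r2, #1: r2=9-1=8
CMP r2, #2  (cmp 8,2)
BGT L1: taken
after ADD r1, r1, r7: r1=9+0=9
after ADD r1, r1, r7: r1=9+0=9
after ADD r1, r1, r2: r1=9+8=17
after SUB r2, r2, #1: r2=8-1=7
CMP r2, #2  (cmp 7,2)
BGT L1: taken
after ADD r1, r1, r7: r1=17+0=17
after ADD r1, r1, r7: r1=17+0=17
after ADD r1, r1, r2: r1=17+7=24
after SUB r2, r2, #1: r2=7-1=6
CMP r2, #2  (cmp 6,2)
BGT L1: taken
after ADD r1, r1, r7: r1=24+0=24
after ADD r1, r1, r7: r1=24+0=24
after ADD r1, r1, r2: r1=24+6=30
after SUB r2, r2, #1: r2=6-1=5
CMP r2, #2  (cmp 5,2)
BGT L1: taken
after ADD r1, r1, r7: r1=30+0=30
after ADD r1, r1, r7: r1=30+0=30
after ADD r1, r1, r2: r1=30+5=35
after SUB r2, r2, #1: r2=5-1=4
CMP r2, #2  (cmp 4,2)
BGT L1: taken
after ADD r1, r1, r7: r1=35+0=35
after ADD r1, r1, r7: r1=35+0=35
after ADD r1, r1, r2: r1=35+4=39
after SUB r2, r2, #1: r2=4-1=3
CMP r2, #2  (cmp 3,2)
BGT L1: taken
after ADD r1, r1, r7: r1=39+0=39
after ADD r1, r1, r7: r1=39+0=39
after ADD r1, r1, r2: r1=39+3=42
after SUB r2, r2, #1: r2=3-1=2
CMP r2, #2  (cmp 2,2)
BGT L1: not taken
halt.

42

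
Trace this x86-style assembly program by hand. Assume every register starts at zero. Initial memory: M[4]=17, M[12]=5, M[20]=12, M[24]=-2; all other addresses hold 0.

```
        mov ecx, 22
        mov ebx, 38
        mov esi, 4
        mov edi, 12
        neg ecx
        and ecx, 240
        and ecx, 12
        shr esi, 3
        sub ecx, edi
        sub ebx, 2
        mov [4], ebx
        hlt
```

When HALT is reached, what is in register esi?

0

ecx=22
ebx=38
esi=4
edi=12
ecx=-(22)=-22
ecx=(-22)&240=224
ecx=224&12=0
esi=4>>3=0
ecx=0-12=-12
ebx=38-2=36
mov [4], ebx → M[4]=36
halt.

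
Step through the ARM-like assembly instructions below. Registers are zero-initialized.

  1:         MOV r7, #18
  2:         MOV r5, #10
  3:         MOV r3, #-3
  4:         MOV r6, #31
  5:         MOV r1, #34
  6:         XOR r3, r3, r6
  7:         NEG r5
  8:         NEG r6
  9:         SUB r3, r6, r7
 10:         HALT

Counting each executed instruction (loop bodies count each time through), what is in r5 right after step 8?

r7=18
r5=10
r3=-3
r6=31
r1=34
r3=(-3)^31=-30
r5=-(10)=-10
r6=-(31)=-31
After step 8: r5 = -10.

-10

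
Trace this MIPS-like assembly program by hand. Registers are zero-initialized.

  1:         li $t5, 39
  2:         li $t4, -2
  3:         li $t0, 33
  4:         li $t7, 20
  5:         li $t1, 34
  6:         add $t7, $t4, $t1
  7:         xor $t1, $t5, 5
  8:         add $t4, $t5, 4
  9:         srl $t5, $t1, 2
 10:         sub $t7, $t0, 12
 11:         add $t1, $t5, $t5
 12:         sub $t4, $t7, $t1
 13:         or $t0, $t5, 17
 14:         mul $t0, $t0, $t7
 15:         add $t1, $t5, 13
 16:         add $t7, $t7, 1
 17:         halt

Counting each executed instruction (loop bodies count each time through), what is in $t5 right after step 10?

after li $t5, 39: $t5=39
after li $t4, -2: $t4=-2
after li $t0, 33: $t0=33
after li $t7, 20: $t7=20
after li $t1, 34: $t1=34
after add $t7, $t4, $t1: $t7=(-2)+34=32
after xor $t1, $t5, 5: $t1=39^5=34
after add $t4, $t5, 4: $t4=39+4=43
after srl $t5, $t1, 2: $t5=34>>2=8
after sub $t7, $t0, 12: $t7=33-12=21
After step 10: $t5 = 8.

8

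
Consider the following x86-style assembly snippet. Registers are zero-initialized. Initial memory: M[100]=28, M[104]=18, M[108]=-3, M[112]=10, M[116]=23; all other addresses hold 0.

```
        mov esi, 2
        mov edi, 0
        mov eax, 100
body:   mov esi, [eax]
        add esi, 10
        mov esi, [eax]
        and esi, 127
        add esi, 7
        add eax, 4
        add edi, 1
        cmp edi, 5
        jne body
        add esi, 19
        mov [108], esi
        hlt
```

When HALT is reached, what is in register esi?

mov esi, 2 → esi=2
mov edi, 0 → edi=0
mov eax, 100 → eax=100
mov esi, [eax] → esi=M[100]=28
add esi, 10 → esi=28+10=38
mov esi, [eax] → esi=M[100]=28
and esi, 127 → esi=28&127=28
add esi, 7 → esi=28+7=35
add eax, 4 → eax=100+4=104
add edi, 1 → edi=0+1=1
cmp edi, 5  (cmp 1,5)
jne body: taken
mov esi, [eax] → esi=M[104]=18
add esi, 10 → esi=18+10=28
mov esi, [eax] → esi=M[104]=18
and esi, 127 → esi=18&127=18
add esi, 7 → esi=18+7=25
add eax, 4 → eax=104+4=108
add edi, 1 → edi=1+1=2
cmp edi, 5  (cmp 2,5)
jne body: taken
mov esi, [eax] → esi=M[108]=-3
add esi, 10 → esi=(-3)+10=7
mov esi, [eax] → esi=M[108]=-3
and esi, 127 → esi=(-3)&127=125
add esi, 7 → esi=125+7=132
add eax, 4 → eax=108+4=112
add edi, 1 → edi=2+1=3
cmp edi, 5  (cmp 3,5)
jne body: taken
mov esi, [eax] → esi=M[112]=10
add esi, 10 → esi=10+10=20
mov esi, [eax] → esi=M[112]=10
and esi, 127 → esi=10&127=10
add esi, 7 → esi=10+7=17
add eax, 4 → eax=112+4=116
add edi, 1 → edi=3+1=4
cmp edi, 5  (cmp 4,5)
jne body: taken
mov esi, [eax] → esi=M[116]=23
add esi, 10 → esi=23+10=33
mov esi, [eax] → esi=M[116]=23
and esi, 127 → esi=23&127=23
add esi, 7 → esi=23+7=30
add eax, 4 → eax=116+4=120
add edi, 1 → edi=4+1=5
cmp edi, 5  (cmp 5,5)
jne body: not taken
add esi, 19 → esi=30+19=49
mov [108], esi → M[108]=49
halt.

49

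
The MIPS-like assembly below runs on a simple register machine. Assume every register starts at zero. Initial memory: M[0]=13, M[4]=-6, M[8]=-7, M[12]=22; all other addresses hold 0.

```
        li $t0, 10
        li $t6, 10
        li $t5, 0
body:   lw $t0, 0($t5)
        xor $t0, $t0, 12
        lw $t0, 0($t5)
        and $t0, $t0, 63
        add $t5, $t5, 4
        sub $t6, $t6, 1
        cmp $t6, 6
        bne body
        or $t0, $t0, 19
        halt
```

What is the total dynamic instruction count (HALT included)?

li $t0, 10 → $t0=10
li $t6, 10 → $t6=10
li $t5, 0 → $t5=0
lw $t0, 0($t5) → $t0=M[0]=13
xor $t0, $t0, 12 → $t0=13^12=1
lw $t0, 0($t5) → $t0=M[0]=13
and $t0, $t0, 63 → $t0=13&63=13
add $t5, $t5, 4 → $t5=0+4=4
sub $t6, $t6, 1 → $t6=10-1=9
cmp $t6, 6  (cmp 9,6)
bne body: taken
lw $t0, 0($t5) → $t0=M[4]=-6
xor $t0, $t0, 12 → $t0=(-6)^12=-10
lw $t0, 0($t5) → $t0=M[4]=-6
and $t0, $t0, 63 → $t0=(-6)&63=58
add $t5, $t5, 4 → $t5=4+4=8
sub $t6, $t6, 1 → $t6=9-1=8
cmp $t6, 6  (cmp 8,6)
bne body: taken
lw $t0, 0($t5) → $t0=M[8]=-7
xor $t0, $t0, 12 → $t0=(-7)^12=-11
lw $t0, 0($t5) → $t0=M[8]=-7
and $t0, $t0, 63 → $t0=(-7)&63=57
add $t5, $t5, 4 → $t5=8+4=12
sub $t6, $t6, 1 → $t6=8-1=7
cmp $t6, 6  (cmp 7,6)
bne body: taken
lw $t0, 0($t5) → $t0=M[12]=22
xor $t0, $t0, 12 → $t0=22^12=26
lw $t0, 0($t5) → $t0=M[12]=22
and $t0, $t0, 63 → $t0=22&63=22
add $t5, $t5, 4 → $t5=12+4=16
sub $t6, $t6, 1 → $t6=7-1=6
cmp $t6, 6  (cmp 6,6)
bne body: not taken
or $t0, $t0, 19 → $t0=22|19=23
halt.
Total executed instructions: 37.

37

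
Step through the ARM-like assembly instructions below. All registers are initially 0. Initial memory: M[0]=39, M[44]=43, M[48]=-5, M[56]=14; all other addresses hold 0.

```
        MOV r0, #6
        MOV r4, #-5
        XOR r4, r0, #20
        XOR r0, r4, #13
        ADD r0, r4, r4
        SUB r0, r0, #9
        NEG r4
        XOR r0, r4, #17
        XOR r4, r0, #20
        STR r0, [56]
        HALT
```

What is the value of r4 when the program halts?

after MOV r0, #6: r0=6
after MOV r4, #-5: r4=-5
after XOR r4, r0, #20: r4=6^20=18
after XOR r0, r4, #13: r0=18^13=31
after ADD r0, r4, r4: r0=18+18=36
after SUB r0, r0, #9: r0=36-9=27
after NEG r4: r4=-(18)=-18
after XOR r0, r4, #17: r0=(-18)^17=-1
after XOR r4, r0, #20: r4=(-1)^20=-21
STR r0, [56] → M[56]=-1
halt.

-21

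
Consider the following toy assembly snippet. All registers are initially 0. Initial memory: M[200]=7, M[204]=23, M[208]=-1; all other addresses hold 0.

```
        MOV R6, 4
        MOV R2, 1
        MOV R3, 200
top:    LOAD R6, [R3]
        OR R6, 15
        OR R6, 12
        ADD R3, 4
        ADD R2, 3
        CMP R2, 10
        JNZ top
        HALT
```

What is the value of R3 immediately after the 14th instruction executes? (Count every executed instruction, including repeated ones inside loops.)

208

after MOV R6, 4: R6=4
after MOV R2, 1: R2=1
after MOV R3, 200: R3=200
after LOAD R6, [R3]: R6=M[200]=7
after OR R6, 15: R6=7|15=15
after OR R6, 12: R6=15|12=15
after ADD R3, 4: R3=200+4=204
after ADD R2, 3: R2=1+3=4
CMP R2, 10  (cmp 4,10)
JNZ top: taken
after LOAD R6, [R3]: R6=M[204]=23
after OR R6, 15: R6=23|15=31
after OR R6, 12: R6=31|12=31
after ADD R3, 4: R3=204+4=208
After step 14: R3 = 208.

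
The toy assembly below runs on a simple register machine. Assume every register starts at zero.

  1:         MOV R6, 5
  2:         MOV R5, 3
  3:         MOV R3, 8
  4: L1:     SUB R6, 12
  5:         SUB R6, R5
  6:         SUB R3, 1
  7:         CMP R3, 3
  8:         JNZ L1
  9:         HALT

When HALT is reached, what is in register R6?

after MOV R6, 5: R6=5
after MOV R5, 3: R5=3
after MOV R3, 8: R3=8
after SUB R6, 12: R6=5-12=-7
after SUB R6, R5: R6=(-7)-3=-10
after SUB R3, 1: R3=8-1=7
CMP R3, 3  (cmp 7,3)
JNZ L1: taken
after SUB R6, 12: R6=(-10)-12=-22
after SUB R6, R5: R6=(-22)-3=-25
after SUB R3, 1: R3=7-1=6
CMP R3, 3  (cmp 6,3)
JNZ L1: taken
after SUB R6, 12: R6=(-25)-12=-37
after SUB R6, R5: R6=(-37)-3=-40
after SUB R3, 1: R3=6-1=5
CMP R3, 3  (cmp 5,3)
JNZ L1: taken
after SUB R6, 12: R6=(-40)-12=-52
after SUB R6, R5: R6=(-52)-3=-55
after SUB R3, 1: R3=5-1=4
CMP R3, 3  (cmp 4,3)
JNZ L1: taken
after SUB R6, 12: R6=(-55)-12=-67
after SUB R6, R5: R6=(-67)-3=-70
after SUB R3, 1: R3=4-1=3
CMP R3, 3  (cmp 3,3)
JNZ L1: not taken
halt.

-70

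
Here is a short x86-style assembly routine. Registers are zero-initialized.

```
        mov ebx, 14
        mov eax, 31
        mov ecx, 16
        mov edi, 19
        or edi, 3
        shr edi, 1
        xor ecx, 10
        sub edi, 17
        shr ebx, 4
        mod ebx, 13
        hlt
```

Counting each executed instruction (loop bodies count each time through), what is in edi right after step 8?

after mov ebx, 14: ebx=14
after mov eax, 31: eax=31
after mov ecx, 16: ecx=16
after mov edi, 19: edi=19
after or edi, 3: edi=19|3=19
after shr edi, 1: edi=19>>1=9
after xor ecx, 10: ecx=16^10=26
after sub edi, 17: edi=9-17=-8
After step 8: edi = -8.

-8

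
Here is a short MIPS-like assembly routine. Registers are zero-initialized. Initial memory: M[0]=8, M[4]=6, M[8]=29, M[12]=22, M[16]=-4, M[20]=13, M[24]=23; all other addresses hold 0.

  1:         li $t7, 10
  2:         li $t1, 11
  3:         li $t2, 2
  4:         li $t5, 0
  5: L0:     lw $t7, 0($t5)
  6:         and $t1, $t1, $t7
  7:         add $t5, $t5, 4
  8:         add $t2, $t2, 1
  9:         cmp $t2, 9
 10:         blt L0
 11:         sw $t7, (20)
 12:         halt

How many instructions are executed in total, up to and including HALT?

48

$t7=10
$t1=11
$t2=2
$t5=0
$t7=M[0]=8
$t1=11&8=8
$t5=0+4=4
$t2=2+1=3
cmp $t2, 9  (cmp 3,9)
blt L0: taken
$t7=M[4]=6
$t1=8&6=0
$t5=4+4=8
$t2=3+1=4
cmp $t2, 9  (cmp 4,9)
blt L0: taken
$t7=M[8]=29
$t1=0&29=0
$t5=8+4=12
$t2=4+1=5
cmp $t2, 9  (cmp 5,9)
blt L0: taken
$t7=M[12]=22
$t1=0&22=0
$t5=12+4=16
$t2=5+1=6
cmp $t2, 9  (cmp 6,9)
blt L0: taken
$t7=M[16]=-4
$t1=0&(-4)=0
$t5=16+4=20
$t2=6+1=7
cmp $t2, 9  (cmp 7,9)
blt L0: taken
$t7=M[20]=13
$t1=0&13=0
$t5=20+4=24
$t2=7+1=8
cmp $t2, 9  (cmp 8,9)
blt L0: taken
$t7=M[24]=23
$t1=0&23=0
$t5=24+4=28
$t2=8+1=9
cmp $t2, 9  (cmp 9,9)
blt L0: not taken
sw $t7, (20) → M[20]=23
halt.
Total executed instructions: 48.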